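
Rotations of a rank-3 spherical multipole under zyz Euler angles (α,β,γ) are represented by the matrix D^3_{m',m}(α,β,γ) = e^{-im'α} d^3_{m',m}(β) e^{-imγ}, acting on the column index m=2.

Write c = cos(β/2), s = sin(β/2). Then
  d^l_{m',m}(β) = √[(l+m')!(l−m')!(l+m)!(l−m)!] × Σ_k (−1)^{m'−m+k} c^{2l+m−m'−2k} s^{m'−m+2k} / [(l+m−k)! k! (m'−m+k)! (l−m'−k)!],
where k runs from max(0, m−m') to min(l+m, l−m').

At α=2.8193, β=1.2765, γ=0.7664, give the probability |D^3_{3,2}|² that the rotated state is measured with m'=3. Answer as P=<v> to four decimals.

P=0.2378

D^3_{3,2}(2.8193,1.2765,0.7664) = e^{-i·3·2.8193}·d^3_{3,2}(1.2765)·e^{-i·2·0.7664}. Compute d first:
With c≡cos(β/2)=0.803140 and s≡sin(β/2)=0.595791, N=[720·1·120·1]^{1/2}=293.938769
k: max(0,(2)−(3))=0 … min(3+(2),3−(3))=0
  k=0: (−1)^1·293.9388/(120)·0.8031^5·0.5958^1 = -0.487669
d^3_{3,2}(1.2765) = -0.487669
|D^3_{3,2}|² = |d^3_{3,2}(β)|² = (-0.487669)² = 0.237821 (the z-rotation phases have unit modulus)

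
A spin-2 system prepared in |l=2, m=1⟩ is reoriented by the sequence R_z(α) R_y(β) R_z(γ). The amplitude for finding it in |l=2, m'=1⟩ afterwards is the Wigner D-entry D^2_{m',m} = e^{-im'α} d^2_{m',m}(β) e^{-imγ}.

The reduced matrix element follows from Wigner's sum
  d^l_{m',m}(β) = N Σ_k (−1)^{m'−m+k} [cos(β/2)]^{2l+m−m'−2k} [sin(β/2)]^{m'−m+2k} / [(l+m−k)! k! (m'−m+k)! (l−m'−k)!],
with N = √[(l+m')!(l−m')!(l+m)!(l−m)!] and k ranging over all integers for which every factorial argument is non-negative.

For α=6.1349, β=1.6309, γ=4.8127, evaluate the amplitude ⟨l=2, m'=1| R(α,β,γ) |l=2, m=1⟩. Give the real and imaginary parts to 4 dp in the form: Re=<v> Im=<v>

First d^2_{1,1}(β=1.6309), then the phase factors e^{-i(1)α} and e^{-i(1)γ}:
Half-angle: c=0.685541, s=0.728034. N=√(6·1·6·1)=6.000000
k: max(0,(1)−(1))=0 … min(2+(1),2−(1))=1
  k=0: (−1)^0·6.0000/(6)·0.6855^4·0.7280^0 = +0.220868
  k=1: (−1)^1·6.0000/(2)·0.6855^2·0.7280^2 = -0.747294
d^2_{1,1}(1.6309) = +0.220868 -0.747294 = -0.526426
D = (+0.989026+0.147742i)·(-0.526426)·(+0.100143+0.994973i) = +0.025245-0.525820i

Re=0.0252 Im=-0.5258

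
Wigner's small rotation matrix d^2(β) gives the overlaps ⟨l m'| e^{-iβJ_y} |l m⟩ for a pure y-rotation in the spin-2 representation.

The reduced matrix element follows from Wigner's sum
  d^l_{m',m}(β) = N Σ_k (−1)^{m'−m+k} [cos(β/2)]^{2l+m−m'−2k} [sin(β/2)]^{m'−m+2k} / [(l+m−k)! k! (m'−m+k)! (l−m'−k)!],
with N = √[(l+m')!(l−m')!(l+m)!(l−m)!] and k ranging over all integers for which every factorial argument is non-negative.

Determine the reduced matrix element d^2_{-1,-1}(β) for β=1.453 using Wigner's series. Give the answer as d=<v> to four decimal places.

d^2_{-1,-1}(β=1.453) via Wigner's sum:
With c≡cos(β/2)=0.747504 and s≡sin(β/2)=0.664257, N=[1·6·1·6]^{1/2}=6.000000
The bounds max(0,m−m')=0 and min(l+m,l−m')=1 give 2 terms
  k=0: (−1)^0·6.0000/(6)·0.7475^4·0.6643^0 = +0.312215
  k=1: (−1)^1·6.0000/(2)·0.7475^2·0.6643^2 = -0.739641
d^2_{-1,-1}(1.453) = +0.312215 -0.739641 = -0.427426

d=-0.4274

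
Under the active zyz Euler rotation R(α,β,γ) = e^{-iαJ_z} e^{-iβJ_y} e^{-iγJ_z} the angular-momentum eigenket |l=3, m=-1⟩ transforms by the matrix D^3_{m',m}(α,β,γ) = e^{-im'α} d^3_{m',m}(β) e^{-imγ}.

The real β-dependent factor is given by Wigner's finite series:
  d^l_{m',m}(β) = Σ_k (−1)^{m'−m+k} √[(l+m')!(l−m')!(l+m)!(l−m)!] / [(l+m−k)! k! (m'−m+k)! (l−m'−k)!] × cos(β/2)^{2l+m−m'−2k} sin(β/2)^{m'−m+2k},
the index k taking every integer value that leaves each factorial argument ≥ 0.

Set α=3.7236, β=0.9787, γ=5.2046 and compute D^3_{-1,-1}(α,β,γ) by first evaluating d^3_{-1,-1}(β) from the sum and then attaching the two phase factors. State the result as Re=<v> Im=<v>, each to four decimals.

Re=0.3269 Im=-0.1771

First d^3_{-1,-1}(β=0.9787), then the phase factors e^{-i(-1)α} and e^{-i(-1)γ}:
c=cos(0.9787/2)=0.882639, s=sin(0.9787/2)=0.470052; N=√[2·24·2·24]=48.000000
k: max(0,(-1)−(-1))=0 … min(3+(-1),3−(-1))=2
  k=0: (−1)^0·48.0000/(48)·0.8826^6·0.4701^0 = +0.472822
  k=1: (−1)^1·48.0000/(6)·0.8826^4·0.4701^2 = -1.072788
  k=2: (−1)^2·48.0000/(8)·0.8826^2·0.4701^4 = +0.228193
d^3_{-1,-1}(0.9787) = +0.472822 -1.072788 +0.228193 = -0.371774
Attach z-rotation phases: D = e^{-i(-1)(3.7236)}·(-0.371774)·e^{-i(-1)(5.2046)} = +0.326870-0.177120i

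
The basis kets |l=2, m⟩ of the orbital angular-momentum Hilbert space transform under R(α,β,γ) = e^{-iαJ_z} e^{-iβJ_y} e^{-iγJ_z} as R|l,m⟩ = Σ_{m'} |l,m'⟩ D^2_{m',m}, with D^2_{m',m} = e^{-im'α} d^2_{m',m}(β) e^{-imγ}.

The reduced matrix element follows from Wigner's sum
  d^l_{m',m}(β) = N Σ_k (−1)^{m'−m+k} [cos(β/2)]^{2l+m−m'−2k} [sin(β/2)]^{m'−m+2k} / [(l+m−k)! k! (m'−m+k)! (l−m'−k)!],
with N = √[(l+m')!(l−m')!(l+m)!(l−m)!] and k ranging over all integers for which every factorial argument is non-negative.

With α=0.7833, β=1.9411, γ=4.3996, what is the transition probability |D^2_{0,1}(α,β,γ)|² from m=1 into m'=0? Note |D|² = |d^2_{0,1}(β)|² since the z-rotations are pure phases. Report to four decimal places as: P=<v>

P=0.1707

D^2_{0,1}(0.7833,1.9411,4.3996) = e^{-i·0·0.7833}·d^2_{0,1}(1.9411)·e^{-i·1·4.3996}. Compute d first:
With c≡cos(β/2)=0.564846 and s≡sin(β/2)=0.825197, N=[2·2·6·1]^{1/2}=4.898979
Admissible k: 1..2 (factorial args all ≥0)
  k=1: (−1)^0·4.8990/(2)·0.5648^3·0.8252^1 = +0.364269
  k=2: (−1)^1·4.8990/(2)·0.5648^1·0.8252^3 = -0.777459
d^2_{0,1}(1.9411) = +0.364269 -0.777459 = -0.413190
|D^2_{0,1}|² = |d^2_{0,1}(β)|² = (-0.413190)² = 0.170726 (the z-rotation phases have unit modulus)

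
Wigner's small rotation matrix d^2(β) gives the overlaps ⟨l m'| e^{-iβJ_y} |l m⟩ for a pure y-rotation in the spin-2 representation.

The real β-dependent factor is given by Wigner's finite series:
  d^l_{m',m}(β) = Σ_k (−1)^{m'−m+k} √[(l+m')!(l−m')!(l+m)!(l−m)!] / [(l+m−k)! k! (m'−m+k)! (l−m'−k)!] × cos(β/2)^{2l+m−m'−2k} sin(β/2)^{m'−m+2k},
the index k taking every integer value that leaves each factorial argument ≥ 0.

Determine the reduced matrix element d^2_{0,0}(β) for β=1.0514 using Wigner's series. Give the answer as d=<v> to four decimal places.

d^2_{0,0}(β=1.0514) via Wigner's sum:
c=cos(1.0514/2)=0.864973, s=sin(1.0514/2)=0.501819; N=√[2·2·2·2]=4.000000
k: max(0,(0)−(0))=0 … min(2+(0),2−(0))=2
  k=0: (−1)^0·4.0000/(4)·0.8650^4·0.5018^0 = +0.559770
  k=1: (−1)^1·4.0000/(1)·0.8650^2·0.5018^2 = -0.753631
  k=2: (−1)^2·4.0000/(4)·0.8650^0·0.5018^4 = +0.063414
d^2_{0,0}(1.0514) = +0.559770 -0.753631 +0.063414 = -0.130446

d=-0.1304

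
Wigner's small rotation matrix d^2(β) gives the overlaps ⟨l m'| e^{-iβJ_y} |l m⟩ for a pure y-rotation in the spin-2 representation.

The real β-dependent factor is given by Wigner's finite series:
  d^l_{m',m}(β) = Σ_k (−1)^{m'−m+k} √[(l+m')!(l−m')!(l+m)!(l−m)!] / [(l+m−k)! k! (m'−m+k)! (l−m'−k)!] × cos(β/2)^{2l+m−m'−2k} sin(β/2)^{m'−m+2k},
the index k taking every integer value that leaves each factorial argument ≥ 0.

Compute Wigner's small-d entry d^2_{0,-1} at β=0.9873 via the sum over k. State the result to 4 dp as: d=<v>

d=-0.5631

d^2_{0,-1}(β=0.9873) via Wigner's sum:
With c≡cos(β/2)=0.880609 and s≡sin(β/2)=0.473843, N=[2·2·1·6]^{1/2}=4.898979
Admissible k: 0..1 (factorial args all ≥0)
  k=0: (−1)^1·4.8990/(2)·0.8806^3·0.4738^1 = -0.792611
  k=1: (−1)^2·4.8990/(2)·0.8806^1·0.4738^3 = +0.229490
d^2_{0,-1}(0.9873) = -0.792611 +0.229490 = -0.563121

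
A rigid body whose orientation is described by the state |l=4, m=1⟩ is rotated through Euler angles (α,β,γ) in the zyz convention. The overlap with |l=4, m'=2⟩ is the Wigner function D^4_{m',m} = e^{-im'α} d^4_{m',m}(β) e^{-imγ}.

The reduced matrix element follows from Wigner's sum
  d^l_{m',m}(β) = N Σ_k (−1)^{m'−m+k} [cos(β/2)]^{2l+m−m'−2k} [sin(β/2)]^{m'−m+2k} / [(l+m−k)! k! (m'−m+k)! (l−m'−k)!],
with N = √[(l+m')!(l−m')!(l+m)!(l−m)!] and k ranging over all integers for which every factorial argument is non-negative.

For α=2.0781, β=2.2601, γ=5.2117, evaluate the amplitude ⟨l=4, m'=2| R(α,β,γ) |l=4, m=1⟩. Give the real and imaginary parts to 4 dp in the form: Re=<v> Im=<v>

First d^4_{2,1}(β=2.2601), then the phase factors e^{-i(2)α} and e^{-i(1)γ}:
Half-angle: c=0.426615, s=0.904434. N=√(720·2·120·6)=1018.233765
k∈{0,1,2} keeps every argument non-negative
  k=0: (−1)^1·1018.2338/(240)·0.4266^7·0.9044^1 = -0.009869
  k=1: (−1)^2·1018.2338/(48)·0.4266^5·0.9044^3 = +0.221776
  k=2: (−1)^3·1018.2338/(72)·0.4266^3·0.9044^5 = -0.664516
d^4_{2,1}(2.2601) = -0.009869 +0.221776 -0.664516 = -0.452609
Phases: e^{-i·(2)·2.0781}=-0.527953+0.849273i, e^{-i·(1)·5.2117}=+0.478821+0.877913i ⇒ D=+0.451877+0.025730i

Re=0.4519 Im=0.0257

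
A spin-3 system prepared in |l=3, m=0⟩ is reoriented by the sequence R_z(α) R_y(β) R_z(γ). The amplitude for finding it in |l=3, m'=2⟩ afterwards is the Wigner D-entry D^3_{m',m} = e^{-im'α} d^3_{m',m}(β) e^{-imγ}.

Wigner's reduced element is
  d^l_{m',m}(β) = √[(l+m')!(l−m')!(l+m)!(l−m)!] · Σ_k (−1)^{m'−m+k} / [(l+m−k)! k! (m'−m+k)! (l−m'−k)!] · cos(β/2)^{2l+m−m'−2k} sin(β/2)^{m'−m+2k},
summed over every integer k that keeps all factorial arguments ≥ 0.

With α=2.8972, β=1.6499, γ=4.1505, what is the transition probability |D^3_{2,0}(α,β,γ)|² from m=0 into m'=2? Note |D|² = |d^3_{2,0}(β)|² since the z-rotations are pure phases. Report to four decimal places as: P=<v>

First d^3_{2,0}(β=1.6499), then the phase factors e^{-i(2)α} and e^{-i(0)γ}:
Half-angle: c=0.678594, s=0.734514. N=√(120·1·6·6)=65.726707
The bounds max(0,m−m')=0 and min(l+m,l−m')=1 give 2 terms
  k=0: (−1)^2·65.7267/(12)·0.6786^4·0.7345^2 = +0.626614
  k=1: (−1)^3·65.7267/(12)·0.6786^2·0.7345^4 = -0.734142
d^3_{2,0}(1.6499) = +0.626614 -0.734142 = -0.107529
|D^3_{2,0}|² = |d^3_{2,0}(β)|² = (-0.107529)² = 0.011562 (the z-rotation phases have unit modulus)

P=0.0116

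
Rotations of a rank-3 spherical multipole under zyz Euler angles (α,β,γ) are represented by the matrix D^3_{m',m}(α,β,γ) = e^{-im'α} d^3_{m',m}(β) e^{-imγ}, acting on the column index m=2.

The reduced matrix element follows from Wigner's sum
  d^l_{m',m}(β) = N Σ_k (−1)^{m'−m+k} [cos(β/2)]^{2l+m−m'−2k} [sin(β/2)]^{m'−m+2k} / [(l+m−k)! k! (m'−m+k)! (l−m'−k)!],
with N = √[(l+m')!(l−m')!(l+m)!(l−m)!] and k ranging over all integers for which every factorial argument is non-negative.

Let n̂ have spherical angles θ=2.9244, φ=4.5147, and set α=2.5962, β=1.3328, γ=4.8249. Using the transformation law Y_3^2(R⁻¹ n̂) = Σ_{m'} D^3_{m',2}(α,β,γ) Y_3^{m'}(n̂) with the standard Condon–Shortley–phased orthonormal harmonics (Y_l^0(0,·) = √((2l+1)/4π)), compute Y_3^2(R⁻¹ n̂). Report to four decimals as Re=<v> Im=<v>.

Need the full column D^3_{m',2} for m'=−3..3 at α=2.5962, β=1.3328, γ=4.8249.
cos(β/2)=0.786052, sin(β/2)=0.618160
d^3_{-3,2}: single k=5 term ⇒ +0.173793;  D = -0.049764-0.166516i
d^3_{-2,2}: k∈[4..5] ⇒ +0.451104 -0.055796 = +0.395308;  D = -0.099710+0.382526i
d^3_{-1,2}: k∈[3..4] ⇒ +0.725583 -0.224366 = +0.501217;  D = +0.359685-0.349064i
d^3_{0,2}: k∈[2..3] ⇒ +0.799039 -0.494160 = +0.304879;  D = -0.297193+0.068027i
d^3_{1,2}: k∈[1..2] ⇒ +0.586621 -0.725583 = -0.138962;  D = -0.131891-0.043762i
d^3_{2,2}: k∈[0..1] ⇒ +0.235889 -0.729420 = -0.493530;  D = +0.319837+0.375868i
d^3_{3,2}: single k=0 term ⇒ -0.454395;  D = -0.072232-0.448617i
Y_3^{m'}(θ=2.9244,φ=4.5147) and Σ D·Y over m':
  (-0.0498-0.1665i)·(+0.0023-0.0035i)  (-0.0997+0.3825i)·(+0.0428+0.0178i)  (+0.3597-0.3491i)·(-0.0515+0.2573i)  (-0.2972+0.0680i)·(-0.6442+0.0000i)  (-0.1319-0.0438i)·(+0.0515+0.2573i)  (+0.3198+0.3759i)·(+0.0428-0.0178i)  (-0.0722-0.4486i)·(-0.0023-0.0035i)
Y_3^2(R⁻¹ n̂) = +0.274408+0.056545i

Re=0.2744 Im=0.0565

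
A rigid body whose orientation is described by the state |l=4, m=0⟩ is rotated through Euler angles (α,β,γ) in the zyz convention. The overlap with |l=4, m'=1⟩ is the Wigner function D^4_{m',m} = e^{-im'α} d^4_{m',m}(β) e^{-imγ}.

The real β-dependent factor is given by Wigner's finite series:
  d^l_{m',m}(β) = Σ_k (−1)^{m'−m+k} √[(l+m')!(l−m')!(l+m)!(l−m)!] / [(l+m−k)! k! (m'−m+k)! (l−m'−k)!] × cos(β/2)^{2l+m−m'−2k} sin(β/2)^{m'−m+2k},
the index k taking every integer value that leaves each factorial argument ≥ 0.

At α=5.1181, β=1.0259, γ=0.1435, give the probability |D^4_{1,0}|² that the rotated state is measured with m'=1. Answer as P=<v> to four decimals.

D^4_{1,0}(5.1181,1.0259,0.1435) = e^{-i·1·5.1181}·d^4_{1,0}(1.0259)·e^{-i·0·0.1435}. Compute d first:
Half-angle: c=0.871301, s=0.490750. N=√(120·6·24·24)=643.987578
The bounds max(0,m−m')=0 and min(l+m,l−m')=3 give 4 terms
  k=0: (−1)^1·643.9876/(144)·0.8713^7·0.4907^1 = -0.836664
  k=1: (−1)^2·643.9876/(24)·0.8713^5·0.4907^3 = +1.592526
  k=2: (−1)^3·643.9876/(24)·0.8713^3·0.4907^5 = -0.505208
  k=3: (−1)^4·643.9876/(144)·0.8713^1·0.4907^7 = +0.026712
d^4_{1,0}(1.0259) = -0.836664 +1.592526 -0.505208 +0.026712 = +0.277365
|D^4_{1,0}|² = |d^4_{1,0}(β)|² = (+0.277365)² = 0.076931 (the z-rotation phases have unit modulus)

P=0.0769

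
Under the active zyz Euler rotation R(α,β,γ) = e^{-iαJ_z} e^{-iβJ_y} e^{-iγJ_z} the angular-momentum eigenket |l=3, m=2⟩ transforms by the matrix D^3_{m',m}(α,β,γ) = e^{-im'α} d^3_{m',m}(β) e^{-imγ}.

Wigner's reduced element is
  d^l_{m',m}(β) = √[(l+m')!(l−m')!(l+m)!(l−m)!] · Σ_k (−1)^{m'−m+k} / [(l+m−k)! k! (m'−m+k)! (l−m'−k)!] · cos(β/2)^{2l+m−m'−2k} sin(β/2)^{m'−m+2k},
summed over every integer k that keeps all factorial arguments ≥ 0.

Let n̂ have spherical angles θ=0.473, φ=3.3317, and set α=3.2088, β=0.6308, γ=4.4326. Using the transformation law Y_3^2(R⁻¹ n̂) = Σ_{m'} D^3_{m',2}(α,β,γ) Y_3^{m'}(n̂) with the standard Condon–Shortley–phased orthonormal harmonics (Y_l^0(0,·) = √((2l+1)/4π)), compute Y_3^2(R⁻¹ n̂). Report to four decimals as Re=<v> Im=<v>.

Need the full column D^3_{m',2} for m'=−3..3 at α=3.2088, β=0.6308, γ=4.4326.
cos(β/2)=0.950672, sin(β/2)=0.310197
d^3_{-3,2}: single k=5 term ⇒ +0.006688;  D = +0.004842+0.004613i
d^3_{-2,2}: k∈[4..5] ⇒ +0.041839 -0.000891 = +0.040948;  D = -0.031477-0.026191i
d^3_{-1,2}: k∈[3..4] ⇒ +0.162194 -0.008634 = +0.153560;  D = +0.124371+0.090070i
d^3_{0,2}: k∈[2..3] ⇒ +0.430486 -0.045832 = +0.384653;  D = -0.325986-0.204185i
d^3_{1,2}: k∈[1..2] ⇒ +0.761713 -0.162194 = +0.599520;  D = +0.528306+0.283403i
d^3_{2,2}: k∈[0..1] ⇒ +0.738219 -0.392978 = +0.345241;  D = -0.314505-0.142401i
d^3_{3,2}: single k=0 term ⇒ -0.590021;  D = -0.552622-0.206720i
Y_3^{m'}(θ=0.473,φ=3.3317) and Σ D·Y over m':
  (+0.0048+0.0046i)·(-0.0332+0.0213i)  (-0.0315-0.0262i)·(+0.1753-0.0701i)  (+0.1244+0.0901i)·(-0.4283+0.0824i)  (-0.3260-0.2042i)·(+0.3197+0.0000i)  (+0.5283+0.2834i)·(+0.4283+0.0824i)  (-0.3145-0.1424i)·(+0.1753+0.0701i)  (-0.5526-0.2067i)·(+0.0332+0.0213i)
Y_3^2(R⁻¹ n̂) = -0.028718+0.003241i

Re=-0.0287 Im=0.0032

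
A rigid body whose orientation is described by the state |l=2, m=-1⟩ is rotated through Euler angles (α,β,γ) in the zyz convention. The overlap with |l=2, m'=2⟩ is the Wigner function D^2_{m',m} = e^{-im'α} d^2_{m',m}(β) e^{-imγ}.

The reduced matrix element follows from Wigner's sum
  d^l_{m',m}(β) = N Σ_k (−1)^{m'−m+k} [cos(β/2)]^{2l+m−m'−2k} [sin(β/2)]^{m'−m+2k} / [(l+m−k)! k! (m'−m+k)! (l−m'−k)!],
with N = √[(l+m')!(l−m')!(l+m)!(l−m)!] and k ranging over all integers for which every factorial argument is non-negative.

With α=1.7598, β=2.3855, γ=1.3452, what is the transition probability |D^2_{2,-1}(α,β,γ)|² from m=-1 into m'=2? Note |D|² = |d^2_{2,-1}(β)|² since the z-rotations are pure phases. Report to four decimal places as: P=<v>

P=0.3512

First d^2_{2,-1}(β=2.3855), then the phase factors e^{-i(2)α} and e^{-i(-1)γ}:
c=cos(2.3855/2)=0.369105, s=sin(2.3855/2)=0.929388; N=√[24·1·1·6]=12.000000
k∈{0} keeps every argument non-negative
  k=0: (−1)^3·12.0000/(6)·0.3691^1·0.9294^3 = -0.592613
d^2_{2,-1}(2.3855) = -0.592613
|D^2_{2,-1}|² = |d^2_{2,-1}(β)|² = (-0.592613)² = 0.351190 (the z-rotation phases have unit modulus)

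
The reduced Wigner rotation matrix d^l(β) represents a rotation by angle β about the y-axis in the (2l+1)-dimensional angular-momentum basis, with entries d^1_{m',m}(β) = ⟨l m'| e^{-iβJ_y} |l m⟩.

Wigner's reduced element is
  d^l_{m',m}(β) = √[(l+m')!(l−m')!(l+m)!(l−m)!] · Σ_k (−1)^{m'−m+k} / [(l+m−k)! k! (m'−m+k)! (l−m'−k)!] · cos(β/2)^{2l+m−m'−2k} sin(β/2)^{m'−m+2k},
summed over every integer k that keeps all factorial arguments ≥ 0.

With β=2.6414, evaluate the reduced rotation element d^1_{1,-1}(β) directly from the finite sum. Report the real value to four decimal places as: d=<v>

d^1_{1,-1}(β=2.6414) via Wigner's sum:
With c≡cos(β/2)=0.247497 and s≡sin(β/2)=0.968889, N=[2·1·1·2]^{1/2}=2.000000
k: max(0,(-1)−(1))=0 … min(1+(-1),1−(1))=0
  k=0: (−1)^2·2.0000/(2)·0.2475^0·0.9689^2 = +0.938745
d^1_{1,-1}(2.6414) = +0.938745

d=0.9387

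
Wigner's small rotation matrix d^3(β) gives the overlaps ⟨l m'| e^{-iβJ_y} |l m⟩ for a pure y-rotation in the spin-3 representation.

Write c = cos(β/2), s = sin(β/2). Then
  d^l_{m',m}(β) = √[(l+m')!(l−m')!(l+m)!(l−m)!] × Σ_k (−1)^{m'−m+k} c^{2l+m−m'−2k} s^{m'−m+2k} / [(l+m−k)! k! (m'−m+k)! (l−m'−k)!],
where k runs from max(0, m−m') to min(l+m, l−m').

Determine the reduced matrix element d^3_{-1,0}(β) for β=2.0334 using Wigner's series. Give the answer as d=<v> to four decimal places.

d=-0.0016

d^3_{-1,0}(β=2.0334) via Wigner's sum:
Half-angle: c=0.526175, s=0.850376. N=√(2·24·6·6)=41.569219
k∈{1,2,3} keeps every argument non-negative
  k=1: (−1)^0·41.5692/(12)·0.5262^5·0.8504^1 = +0.118810
  k=2: (−1)^1·41.5692/(4)·0.5262^3·0.8504^3 = -0.930971
  k=3: (−1)^2·41.5692/(12)·0.5262^1·0.8504^5 = +0.810544
d^3_{-1,0}(2.0334) = +0.118810 -0.930971 +0.810544 = -0.001617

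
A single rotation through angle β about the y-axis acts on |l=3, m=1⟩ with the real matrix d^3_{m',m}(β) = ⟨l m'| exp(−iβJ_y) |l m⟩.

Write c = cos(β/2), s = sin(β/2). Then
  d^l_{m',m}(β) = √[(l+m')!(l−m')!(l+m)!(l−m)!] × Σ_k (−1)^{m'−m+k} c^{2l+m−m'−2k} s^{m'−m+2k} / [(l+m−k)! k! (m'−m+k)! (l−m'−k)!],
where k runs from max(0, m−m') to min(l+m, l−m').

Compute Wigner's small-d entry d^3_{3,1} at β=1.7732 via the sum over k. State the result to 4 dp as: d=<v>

d^3_{3,1}(β=1.7732) via Wigner's sum:
Half-angle: c=0.632050, s=0.774927. N=√(720·1·24·2)=185.903201
k∈{0} keeps every argument non-negative
  k=0: (−1)^2·185.9032/(48)·0.6321^4·0.7749^2 = +0.371171
d^3_{3,1}(1.7732) = +0.371171

d=0.3712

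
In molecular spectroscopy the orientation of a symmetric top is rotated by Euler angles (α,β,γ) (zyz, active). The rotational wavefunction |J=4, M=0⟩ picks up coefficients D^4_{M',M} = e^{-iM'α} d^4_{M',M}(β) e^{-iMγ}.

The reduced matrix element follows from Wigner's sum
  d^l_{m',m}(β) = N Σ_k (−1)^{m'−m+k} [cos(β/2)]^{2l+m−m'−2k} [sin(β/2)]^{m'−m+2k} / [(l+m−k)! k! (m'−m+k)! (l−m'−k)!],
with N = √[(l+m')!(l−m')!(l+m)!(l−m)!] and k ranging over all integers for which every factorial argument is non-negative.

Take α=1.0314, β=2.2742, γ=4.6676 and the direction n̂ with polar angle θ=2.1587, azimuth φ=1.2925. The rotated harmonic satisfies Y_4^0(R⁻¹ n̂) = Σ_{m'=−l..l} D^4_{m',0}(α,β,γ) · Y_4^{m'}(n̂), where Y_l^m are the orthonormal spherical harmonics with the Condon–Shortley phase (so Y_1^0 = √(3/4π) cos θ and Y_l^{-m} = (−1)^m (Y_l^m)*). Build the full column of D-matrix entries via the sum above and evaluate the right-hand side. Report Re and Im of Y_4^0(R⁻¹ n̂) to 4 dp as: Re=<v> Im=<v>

Re=0.6227 Im=0.0000

Need the full column D^4_{m',0} for m'=−4..4 at α=1.0314, β=2.2742, γ=4.6676.
cos(β/2)=0.420228, sin(β/2)=0.907419
d^4_{-4,0}: single k=4 term ⇒ +0.176896;  D = -0.097946-0.147306i
d^4_{-3,0}: k∈[3..4] ⇒ +0.115854 -0.540203 = -0.424349;  D = +0.423872-0.020103i
d^4_{-2,0}: k∈[2..4] ⇒ +0.043018 -0.534884 +0.935270 = +0.443403;  D = -0.209460+0.390810i
d^4_{-1,0}: k∈[1..4] ⇒ +0.009391 -0.262732 +1.225065 -0.952037 = +0.019687;  D = +0.010112+0.016892i
d^4_{0,0}: k∈[0..4] ⇒ +0.000972 -0.072551 +0.761154 -1.577378 +0.459686 = -0.428116;  D = -0.428116+0.000000i
d^4_{1,0}: k∈[0..3] ⇒ -0.009391 +0.262732 -1.225065 +0.952037 = -0.019687;  D = -0.010112+0.016892i
d^4_{2,0}: k∈[0..2] ⇒ +0.043018 -0.534884 +0.935270 = +0.443403;  D = -0.209460-0.390810i
d^4_{3,0}: k∈[0..1] ⇒ -0.115854 +0.540203 = +0.424349;  D = -0.423872-0.020103i
d^4_{4,0}: single k=0 term ⇒ +0.176896;  D = -0.097946+0.147306i
Y_4^{m'}(θ=2.1587,φ=1.2925) and Σ D·Y over m':
  (-0.0979-0.1473i)·(+0.0937+0.1903i)  (+0.4239-0.0201i)·(+0.2965-0.2685i)  (-0.2095+0.3908i)·(-0.2268-0.1411i)  (+0.0101+0.0169i)·(+0.0508-0.1778i)  (-0.4281+0.0000i)·(-0.3085+0.0000i)  (-0.0101+0.0169i)·(-0.0508-0.1778i)  (-0.2095-0.3908i)·(-0.2268+0.1411i)  (-0.4239-0.0201i)·(-0.2965-0.2685i)  (-0.0979+0.1473i)·(+0.0937-0.1903i)
Y_4^0(R⁻¹ n̂) = +0.622657+0.000000i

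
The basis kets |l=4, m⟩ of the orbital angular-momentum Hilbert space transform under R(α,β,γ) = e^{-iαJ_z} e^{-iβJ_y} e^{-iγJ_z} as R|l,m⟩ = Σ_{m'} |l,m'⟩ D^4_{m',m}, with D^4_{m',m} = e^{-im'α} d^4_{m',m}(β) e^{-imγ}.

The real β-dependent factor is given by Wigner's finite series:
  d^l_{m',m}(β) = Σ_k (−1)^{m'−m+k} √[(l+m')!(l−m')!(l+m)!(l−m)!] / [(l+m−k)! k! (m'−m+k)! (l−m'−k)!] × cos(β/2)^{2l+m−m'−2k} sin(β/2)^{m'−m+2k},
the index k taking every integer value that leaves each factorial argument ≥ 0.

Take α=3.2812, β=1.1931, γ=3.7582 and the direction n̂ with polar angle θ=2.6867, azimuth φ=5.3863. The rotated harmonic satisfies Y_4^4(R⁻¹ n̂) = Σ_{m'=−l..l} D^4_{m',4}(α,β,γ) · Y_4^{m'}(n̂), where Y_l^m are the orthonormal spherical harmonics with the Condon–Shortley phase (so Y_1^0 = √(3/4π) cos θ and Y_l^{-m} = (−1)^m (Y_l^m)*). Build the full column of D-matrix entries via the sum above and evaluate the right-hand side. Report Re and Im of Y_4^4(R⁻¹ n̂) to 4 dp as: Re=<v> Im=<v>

Re=0.1832 Im=-0.1264

Need the full column D^4_{m',4} for m'=−4..4 at α=3.2812, β=1.1931, γ=3.7582.
cos(β/2)=0.827279, sin(β/2)=0.561792
d^4_{-4,4}: single k=8 term ⇒ +0.009922;  D = -0.003283-0.009363i
d^4_{-3,4}: single k=7 term ⇒ +0.041326;  D = +0.018967+0.036717i
d^4_{-2,4}: single k=6 term ⇒ +0.113850;  D = -0.065819-0.092897i
d^4_{-1,4}: single k=5 term ⇒ +0.237097;  D = +0.162657+0.172504i
d^4_{0,4}: single k=4 term ⇒ +0.390353;  D = -0.304712-0.243980i
d^4_{1,4}: single k=3 term ⇒ +0.514137;  D = +0.442151+0.262374i
d^4_{2,4}: single k=2 term ⇒ +0.535354;  D = -0.493934-0.206477i
d^4_{3,4}: single k=1 term ⇒ +0.421389;  D = +0.407620+0.106840i
d^4_{4,4}: single k=0 term ⇒ +0.219389;  D = -0.217896-0.025552i
Y_4^{m'}(θ=2.6867,φ=5.3863) and Σ D·Y over m':
  (-0.0033-0.0094i)·(-0.0149-0.0071i)  (+0.0190+0.0367i)·(+0.0858-0.0416i)  (-0.0658-0.0929i)·(-0.0664+0.2928i)  (+0.1627+0.1725i)·(-0.3086-0.3864i)  (-0.3047-0.2440i)·(+0.1674+0.0000i)  (+0.4422+0.2624i)·(+0.3086-0.3864i)  (-0.4939-0.2065i)·(-0.0664-0.2928i)  (+0.4076+0.1068i)·(-0.0858-0.0416i)  (-0.2179-0.0256i)·(-0.0149+0.0071i)
Y_4^4(R⁻¹ n̂) = +0.183225-0.126380i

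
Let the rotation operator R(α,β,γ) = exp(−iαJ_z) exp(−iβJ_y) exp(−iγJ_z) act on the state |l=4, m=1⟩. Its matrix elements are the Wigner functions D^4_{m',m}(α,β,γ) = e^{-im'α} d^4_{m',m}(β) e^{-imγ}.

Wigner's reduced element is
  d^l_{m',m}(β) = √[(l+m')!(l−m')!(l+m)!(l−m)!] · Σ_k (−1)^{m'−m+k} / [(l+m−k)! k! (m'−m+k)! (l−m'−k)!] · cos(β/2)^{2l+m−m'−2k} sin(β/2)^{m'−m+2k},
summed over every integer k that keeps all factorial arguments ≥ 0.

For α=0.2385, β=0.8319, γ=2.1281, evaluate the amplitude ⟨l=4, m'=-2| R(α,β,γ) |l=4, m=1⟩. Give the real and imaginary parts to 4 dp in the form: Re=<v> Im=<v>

Re=-0.0344 Im=-0.4280

Split into d^4_{-2,1}(β=0.8319) × two z-phases.
Half-angle: c=0.914733, s=0.404059. N=√(2·720·120·6)=1018.233765
Admissible k: 3..5 (factorial args all ≥0)
  k=3: (−1)^0·1018.2338/(72)·0.9147^5·0.4041^3 = +0.597477
  k=4: (−1)^1·1018.2338/(48)·0.9147^3·0.4041^5 = -0.174869
  k=5: (−1)^2·1018.2338/(240)·0.9147^1·0.4041^7 = +0.006824
d^4_{-2,1}(0.8319) = +0.597477 -0.174869 +0.006824 = +0.429432
D = (+0.888376+0.459116i)·(+0.429432)·(-0.528900-0.848684i) = -0.034448-0.428048i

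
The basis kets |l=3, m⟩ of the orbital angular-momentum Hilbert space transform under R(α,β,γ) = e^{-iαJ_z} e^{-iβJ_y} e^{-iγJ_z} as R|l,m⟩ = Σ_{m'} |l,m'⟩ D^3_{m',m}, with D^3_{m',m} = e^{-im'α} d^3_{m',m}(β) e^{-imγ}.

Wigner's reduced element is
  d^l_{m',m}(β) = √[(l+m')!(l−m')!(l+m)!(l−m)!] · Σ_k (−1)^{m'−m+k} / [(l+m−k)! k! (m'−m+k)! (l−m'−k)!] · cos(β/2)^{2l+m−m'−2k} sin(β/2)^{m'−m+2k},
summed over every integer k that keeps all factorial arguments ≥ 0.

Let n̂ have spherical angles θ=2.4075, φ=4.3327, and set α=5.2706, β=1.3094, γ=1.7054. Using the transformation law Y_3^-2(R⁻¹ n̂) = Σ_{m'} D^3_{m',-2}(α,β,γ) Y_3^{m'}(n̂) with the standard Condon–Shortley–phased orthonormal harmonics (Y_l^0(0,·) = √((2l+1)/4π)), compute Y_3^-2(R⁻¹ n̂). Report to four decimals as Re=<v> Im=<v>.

Re=-0.0255 Im=-0.1863

Need the full column D^3_{m',-2} for m'=−3..3 at α=5.2706, β=1.3094, γ=1.7054.
cos(β/2)=0.793231, sin(β/2)=0.608921
d^3_{-3,-2}: single k=1 term ⇒ +0.468419;  D = +0.436202+0.170716i
d^3_{-2,-2}: k∈[0..1] ⇒ +0.249113 -0.733990 = -0.484877;  D = -0.089271-0.476588i
d^3_{-1,-2}: k∈[0..1] ⇒ -0.604726 +0.712709 = +0.107983;  D = -0.079495+0.073080i
d^3_{0,-2}: k∈[0..1] ⇒ +0.804046 -0.473810 = +0.330236;  D = -0.318342-0.087832i
d^3_{1,-2}: k∈[0..1] ⇒ -0.712709 +0.209993 = -0.502715;  D = +0.143273+0.481867i
d^3_{2,-2}: k∈[0..1] ⇒ +0.432527 -0.050976 = +0.381551;  D = +0.252615-0.285949i
d^3_{3,-2}: single k=0 term ⇒ -0.162660;  D = -0.160441-0.026777i
Y_3^{m'}(θ=2.4075,φ=4.3327) and Σ D·Y over m':
  (+0.4362+0.1707i)·(+0.1139-0.0525i)  (-0.0893-0.4766i)·(+0.2470+0.2344i)  (-0.0795+0.0731i)·(-0.1409+0.3531i)  (-0.3183-0.0878i)·(+0.0676+0.0000i)  (+0.1433+0.4819i)·(+0.1409+0.3531i)  (+0.2526-0.2859i)·(+0.2470-0.2344i)  (-0.1604-0.0268i)·(-0.1139-0.0525i)
Y_3^-2(R⁻¹ n̂) = -0.025522-0.186259i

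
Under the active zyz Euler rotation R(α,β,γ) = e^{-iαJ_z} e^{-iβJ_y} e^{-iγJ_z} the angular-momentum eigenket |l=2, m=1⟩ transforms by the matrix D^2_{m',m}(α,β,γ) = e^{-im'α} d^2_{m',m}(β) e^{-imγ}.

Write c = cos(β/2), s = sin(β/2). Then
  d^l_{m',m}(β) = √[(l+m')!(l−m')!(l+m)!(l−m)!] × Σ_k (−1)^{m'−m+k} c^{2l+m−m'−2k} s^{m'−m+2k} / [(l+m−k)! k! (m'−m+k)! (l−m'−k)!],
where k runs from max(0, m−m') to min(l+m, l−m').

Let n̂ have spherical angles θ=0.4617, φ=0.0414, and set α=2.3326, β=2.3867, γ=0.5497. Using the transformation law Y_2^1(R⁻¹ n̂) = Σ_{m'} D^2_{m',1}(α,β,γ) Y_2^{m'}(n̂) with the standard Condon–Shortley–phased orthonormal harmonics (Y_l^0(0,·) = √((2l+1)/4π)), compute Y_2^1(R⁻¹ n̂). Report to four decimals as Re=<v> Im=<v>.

Need the full column D^2_{m',1} for m'=−2..2 at α=2.3326, β=2.3867, γ=0.5497.
cos(β/2)=0.368548, sin(β/2)=0.929609
d^2_{-2,1}: single k=3 term ⇒ +0.592140;  D = -0.332825-0.489752i
d^2_{-1,1}: k∈[2..3] ⇒ +0.352135 -0.746794 = -0.394659;  D = +0.083082-0.385815i
d^2_{0,1}: k∈[1..2] ⇒ +0.113987 -0.725221 = -0.611233;  D = -0.521187+0.319327i
d^2_{1,1}: k∈[0..1] ⇒ +0.018449 -0.352135 = -0.333686;  D = +0.322531+0.085556i
d^2_{2,1}: single k=0 term ⇒ -0.093070;  D = -0.044825-0.081565i
Y_2^{m'}(θ=0.4617,φ=0.0414) and Σ D·Y over m':
  (-0.3328-0.4898i)·(+0.0764-0.0063i)  (+0.0831-0.3858i)·(+0.3079-0.0128i)  (-0.5212+0.3193i)·(+0.4430+0.0000i)  (+0.3225+0.0856i)·(-0.3079-0.0128i)  (-0.0448-0.0816i)·(+0.0764+0.0063i)
Y_2^1(R⁻¹ n̂) = -0.339877-0.050633i

Re=-0.3399 Im=-0.0506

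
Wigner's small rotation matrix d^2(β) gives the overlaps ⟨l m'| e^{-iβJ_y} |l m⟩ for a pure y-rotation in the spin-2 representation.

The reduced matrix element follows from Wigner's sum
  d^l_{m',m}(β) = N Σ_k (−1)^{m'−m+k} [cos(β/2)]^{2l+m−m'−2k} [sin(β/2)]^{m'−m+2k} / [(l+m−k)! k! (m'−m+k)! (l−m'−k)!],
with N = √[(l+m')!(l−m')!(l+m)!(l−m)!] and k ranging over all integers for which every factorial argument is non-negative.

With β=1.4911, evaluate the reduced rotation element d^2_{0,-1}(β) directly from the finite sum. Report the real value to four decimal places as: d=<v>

d^2_{0,-1}(β=1.4911) via Wigner's sum:
With c≡cos(β/2)=0.734715 and s≡sin(β/2)=0.678376, N=[2·2·1·6]^{1/2}=4.898979
Admissible k: 0..1 (factorial args all ≥0)
  k=0: (−1)^1·4.8990/(2)·0.7347^3·0.6784^1 = -0.659026
  k=1: (−1)^2·4.8990/(2)·0.7347^1·0.6784^3 = +0.561831
d^2_{0,-1}(1.4911) = -0.659026 +0.561831 = -0.097195

d=-0.0972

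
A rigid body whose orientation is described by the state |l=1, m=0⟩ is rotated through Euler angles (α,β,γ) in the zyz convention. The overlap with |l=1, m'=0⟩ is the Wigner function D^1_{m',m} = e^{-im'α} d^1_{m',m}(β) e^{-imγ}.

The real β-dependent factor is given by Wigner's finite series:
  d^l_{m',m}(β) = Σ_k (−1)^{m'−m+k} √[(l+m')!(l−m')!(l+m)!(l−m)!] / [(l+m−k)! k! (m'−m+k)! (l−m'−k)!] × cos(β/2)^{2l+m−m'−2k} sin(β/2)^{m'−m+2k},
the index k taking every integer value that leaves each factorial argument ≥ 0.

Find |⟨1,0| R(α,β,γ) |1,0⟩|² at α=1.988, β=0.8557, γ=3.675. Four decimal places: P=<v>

P=0.4299

First d^1_{0,0}(β=0.8557), then the phase factors e^{-i(0)α} and e^{-i(0)γ}:
Half-angle: c=0.909860, s=0.414916. N=√(1·1·1·1)=1.000000
k∈{0,1} keeps every argument non-negative
  k=0: (−1)^0·1.0000/(1)·0.9099^2·0.4149^0 = +0.827845
  k=1: (−1)^1·1.0000/(1)·0.9099^0·0.4149^2 = -0.172155
d^1_{0,0}(0.8557) = +0.827845 -0.172155 = +0.655690
|D^1_{0,0}|² = |d^1_{0,0}(β)|² = (+0.655690)² = 0.429930 (the z-rotation phases have unit modulus)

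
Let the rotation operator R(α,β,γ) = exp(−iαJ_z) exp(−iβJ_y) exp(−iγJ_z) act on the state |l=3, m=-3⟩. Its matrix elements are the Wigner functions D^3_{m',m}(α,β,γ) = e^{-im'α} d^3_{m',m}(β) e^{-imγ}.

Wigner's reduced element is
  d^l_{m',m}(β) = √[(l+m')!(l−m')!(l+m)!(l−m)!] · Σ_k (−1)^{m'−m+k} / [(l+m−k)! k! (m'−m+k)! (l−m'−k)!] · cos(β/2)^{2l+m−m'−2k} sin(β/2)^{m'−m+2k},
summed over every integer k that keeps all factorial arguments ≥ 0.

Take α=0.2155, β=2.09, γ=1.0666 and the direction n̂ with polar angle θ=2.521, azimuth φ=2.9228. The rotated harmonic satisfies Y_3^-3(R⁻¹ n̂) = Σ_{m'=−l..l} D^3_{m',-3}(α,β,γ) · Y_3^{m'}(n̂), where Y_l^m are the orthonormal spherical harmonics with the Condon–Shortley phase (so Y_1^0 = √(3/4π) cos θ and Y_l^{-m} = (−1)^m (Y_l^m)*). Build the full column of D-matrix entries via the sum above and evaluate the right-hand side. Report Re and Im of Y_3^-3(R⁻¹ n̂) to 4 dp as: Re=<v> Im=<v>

Need the full column D^3_{m',-3} for m'=−3..3 at α=0.2155, β=2.09, γ=1.0666.
cos(β/2)=0.501902, sin(β/2)=0.864925
d^3_{-3,-3}: single k=0 term ⇒ +0.015985;  D = -0.012177-0.010355i
d^3_{-2,-3}: single k=0 term ⇒ -0.067476;  D = +0.059561+0.031709i
d^3_{-1,-3}: single k=0 term ⇒ +0.183856;  D = -0.177012-0.049697i
d^3_{0,-3}: single k=0 term ⇒ -0.365853;  D = +0.365233+0.021283i
d^3_{1,-3}: single k=0 term ⇒ +0.546005;  D = -0.539264+0.085529i
d^3_{2,-3}: single k=0 term ⇒ -0.595094;  D = +0.554219-0.216744i
d^3_{3,-3}: single k=0 term ⇒ +0.418668;  D = -0.348285+0.232336i
Y_3^{m'}(θ=2.521,φ=2.9228) and Σ D·Y over m':
  (-0.0122-0.0104i)·(-0.0650-0.0501i)  (+0.0596+0.0317i)·(-0.2547-0.1191i)  (-0.1770-0.0497i)·(-0.4236-0.0942i)  (+0.3652+0.0213i)·(-0.0939+0.0000i)  (-0.5393+0.0855i)·(+0.4236-0.0942i)  (+0.5542-0.2167i)·(-0.2547+0.1191i)  (-0.3483+0.2323i)·(+0.0650-0.0501i)
Y_3^-3(R⁻¹ n̂) = -0.321808+0.262635i

Re=-0.3218 Im=0.2626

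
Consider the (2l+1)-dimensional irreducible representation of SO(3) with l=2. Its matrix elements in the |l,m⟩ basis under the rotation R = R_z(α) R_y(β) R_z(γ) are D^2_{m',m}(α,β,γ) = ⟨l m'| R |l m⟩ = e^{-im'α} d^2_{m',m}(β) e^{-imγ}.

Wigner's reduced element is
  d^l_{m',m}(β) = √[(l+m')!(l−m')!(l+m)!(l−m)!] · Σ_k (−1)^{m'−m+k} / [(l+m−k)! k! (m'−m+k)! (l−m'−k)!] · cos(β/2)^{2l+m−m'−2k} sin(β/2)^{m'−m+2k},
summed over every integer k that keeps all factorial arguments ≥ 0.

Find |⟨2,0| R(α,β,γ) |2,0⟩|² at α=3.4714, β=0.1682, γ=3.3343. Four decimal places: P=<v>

D^2_{0,0}(3.4714,0.1682,3.3343) = e^{-i·0·3.4714}·d^2_{0,0}(0.1682)·e^{-i·0·3.3343}. Compute d first:
c=cos(0.1682/2)=0.996466, s=sin(0.1682/2)=0.084001; N=√[2·2·2·2]=4.000000
Admissible k: 0..2 (factorial args all ≥0)
  k=0: (−1)^0·4.0000/(4)·0.9965^4·0.0840^0 = +0.985937
  k=1: (−1)^1·4.0000/(1)·0.9965^2·0.0840^2 = -0.028025
  k=2: (−1)^2·4.0000/(4)·0.9965^0·0.0840^4 = +0.000050
d^2_{0,0}(0.1682) = +0.985937 -0.028025 +0.000050 = +0.957962
|D^2_{0,0}|² = |d^2_{0,0}(β)|² = (+0.957962)² = 0.917691 (the z-rotation phases have unit modulus)

P=0.9177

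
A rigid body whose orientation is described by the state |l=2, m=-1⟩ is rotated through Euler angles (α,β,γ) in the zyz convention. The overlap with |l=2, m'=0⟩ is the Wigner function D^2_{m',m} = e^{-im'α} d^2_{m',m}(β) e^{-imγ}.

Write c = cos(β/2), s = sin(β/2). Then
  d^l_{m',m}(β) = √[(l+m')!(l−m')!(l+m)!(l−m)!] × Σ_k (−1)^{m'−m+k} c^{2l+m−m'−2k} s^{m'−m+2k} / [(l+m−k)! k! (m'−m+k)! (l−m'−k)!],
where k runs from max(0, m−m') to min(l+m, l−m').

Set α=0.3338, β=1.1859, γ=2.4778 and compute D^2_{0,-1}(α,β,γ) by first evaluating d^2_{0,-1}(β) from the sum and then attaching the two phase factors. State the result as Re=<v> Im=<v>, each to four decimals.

Re=0.3357 Im=-0.2626

First d^2_{0,-1}(β=1.1859), then the phase factors e^{-i(0)α} and e^{-i(-1)γ}:
Half-angle: c=0.829296, s=0.558810. N=√(2·2·1·6)=4.898979
The bounds max(0,m−m')=0 and min(l+m,l−m')=1 give 2 terms
  k=0: (−1)^1·4.8990/(2)·0.8293^3·0.5588^1 = -0.780671
  k=1: (−1)^2·4.8990/(2)·0.8293^1·0.5588^3 = +0.354468
d^2_{0,-1}(1.1859) = -0.780671 +0.354468 = -0.426203
Attach z-rotation phases: D = e^{-i(0)(0.3338)}·(-0.426203)·e^{-i(-1)(2.4778)} = +0.335703-0.262587i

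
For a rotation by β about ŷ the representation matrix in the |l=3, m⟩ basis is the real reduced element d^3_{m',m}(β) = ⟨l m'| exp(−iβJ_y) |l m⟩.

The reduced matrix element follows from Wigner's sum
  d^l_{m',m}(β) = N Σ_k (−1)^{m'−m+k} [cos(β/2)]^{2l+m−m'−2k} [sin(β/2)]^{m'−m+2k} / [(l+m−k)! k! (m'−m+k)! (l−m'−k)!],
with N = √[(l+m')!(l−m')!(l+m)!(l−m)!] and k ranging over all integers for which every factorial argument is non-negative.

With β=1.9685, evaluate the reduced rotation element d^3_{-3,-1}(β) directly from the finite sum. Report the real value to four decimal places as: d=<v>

d=0.2521

d^3_{-3,-1}(β=1.9685) via Wigner's sum:
c=cos(1.9685/2)=0.553488, s=sin(1.9685/2)=0.832857; N=√[1·720·2·24]=185.903201
k∈{2} keeps every argument non-negative
  k=2: (−1)^0·185.9032/(48)·0.5535^4·0.8329^2 = +0.252127
d^3_{-3,-1}(1.9685) = +0.252127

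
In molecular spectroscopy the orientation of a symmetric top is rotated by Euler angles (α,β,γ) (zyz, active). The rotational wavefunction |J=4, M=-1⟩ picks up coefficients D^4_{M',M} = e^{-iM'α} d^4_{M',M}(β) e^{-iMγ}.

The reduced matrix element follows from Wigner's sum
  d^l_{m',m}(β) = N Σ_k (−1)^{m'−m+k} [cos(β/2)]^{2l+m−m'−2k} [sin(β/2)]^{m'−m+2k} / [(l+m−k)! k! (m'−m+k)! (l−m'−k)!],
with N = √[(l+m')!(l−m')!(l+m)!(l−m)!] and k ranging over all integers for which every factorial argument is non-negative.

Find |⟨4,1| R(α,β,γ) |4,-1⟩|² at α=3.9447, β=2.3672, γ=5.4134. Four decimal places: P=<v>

P=0.1476

D^4_{1,-1}(3.9447,2.3672,5.4134) = e^{-i·1·3.9447}·d^4_{1,-1}(2.3672)·e^{-i·-1·5.4134}. Compute d first:
With c≡cos(β/2)=0.377594 and s≡sin(β/2)=0.925971, N=[120·6·6·120]^{1/2}=720.000000
k∈{0,1,2,3} keeps every argument non-negative
  k=0: (−1)^2·720.0000/(72)·0.3776^6·0.9260^2 = +0.024851
  k=1: (−1)^3·720.0000/(24)·0.3776^4·0.9260^4 = -0.448343
  k=2: (−1)^4·720.0000/(48)·0.3776^2·0.9260^6 = +1.348113
  k=3: (−1)^5·720.0000/(720)·0.3776^0·0.9260^8 = -0.540481
d^4_{1,-1}(2.3672) = +0.024851 -0.448343 +1.348113 -0.540481 = +0.384139
|D^4_{1,-1}|² = |d^4_{1,-1}(β)|² = (+0.384139)² = 0.147563 (the z-rotation phases have unit modulus)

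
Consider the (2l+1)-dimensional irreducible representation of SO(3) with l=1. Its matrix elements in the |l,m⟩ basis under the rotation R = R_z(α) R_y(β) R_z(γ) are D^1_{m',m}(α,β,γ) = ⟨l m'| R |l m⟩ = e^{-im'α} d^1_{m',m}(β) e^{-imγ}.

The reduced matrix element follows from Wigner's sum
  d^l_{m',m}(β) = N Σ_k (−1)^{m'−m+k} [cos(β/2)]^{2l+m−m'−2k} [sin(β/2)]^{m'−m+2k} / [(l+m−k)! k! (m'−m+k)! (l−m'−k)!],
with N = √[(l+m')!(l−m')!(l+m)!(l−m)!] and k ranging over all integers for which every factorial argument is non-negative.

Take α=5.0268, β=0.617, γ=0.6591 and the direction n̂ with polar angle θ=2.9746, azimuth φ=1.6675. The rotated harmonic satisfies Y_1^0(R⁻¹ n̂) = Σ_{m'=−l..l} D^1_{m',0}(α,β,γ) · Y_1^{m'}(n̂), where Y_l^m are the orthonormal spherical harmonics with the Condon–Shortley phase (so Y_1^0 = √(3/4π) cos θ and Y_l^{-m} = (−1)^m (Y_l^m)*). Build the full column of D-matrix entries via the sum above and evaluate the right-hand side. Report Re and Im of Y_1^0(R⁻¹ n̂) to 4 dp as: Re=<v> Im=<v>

Re=-0.4388 Im=0.0000

Need the full column D^1_{m',0} for m'=−1..1 at α=5.0268, β=0.617, γ=0.6591.
cos(β/2)=0.952790, sin(β/2)=0.303630
d^1_{-1,0}: single k=1 term ⇒ +0.409126;  D = +0.126525-0.389070i
d^1_{0,0}: k∈[0..1] ⇒ +0.907809 -0.092191 = +0.815618;  D = +0.815618+0.000000i
d^1_{1,0}: single k=0 term ⇒ -0.409126;  D = -0.126525-0.389070i
Y_1^{m'}(θ=2.9746,φ=1.6675) and Σ D·Y over m':
  (+0.1265-0.3891i)·(-0.0055-0.0572i)  (+0.8156+0.0000i)·(-0.4818+0.0000i)  (-0.1265-0.3891i)·(+0.0055-0.0572i)
Y_1^0(R⁻¹ n̂) = -0.438850+0.000000i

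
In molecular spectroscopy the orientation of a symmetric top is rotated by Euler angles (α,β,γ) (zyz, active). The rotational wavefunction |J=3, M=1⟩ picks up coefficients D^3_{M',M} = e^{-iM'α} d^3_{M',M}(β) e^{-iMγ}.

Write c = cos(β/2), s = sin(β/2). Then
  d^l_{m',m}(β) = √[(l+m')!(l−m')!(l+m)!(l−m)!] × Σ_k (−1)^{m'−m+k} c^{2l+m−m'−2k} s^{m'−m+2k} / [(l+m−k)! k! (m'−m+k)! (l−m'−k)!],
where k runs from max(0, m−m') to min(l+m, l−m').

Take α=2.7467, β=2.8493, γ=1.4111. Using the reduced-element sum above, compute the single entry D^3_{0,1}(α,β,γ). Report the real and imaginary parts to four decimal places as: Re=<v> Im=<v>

Re=0.0711 Im=-0.4416

Split into d^3_{0,1}(β=2.8493) × two z-phases.
Half-angle: c=0.145627, s=0.989340. N=√(6·6·24·2)=41.569219
The bounds max(0,m−m')=1 and min(l+m,l−m')=3 give 3 terms
  k=1: (−1)^0·41.5692/(12)·0.1456^5·0.9893^1 = +0.000224
  k=2: (−1)^1·41.5692/(4)·0.1456^3·0.9893^3 = -0.031079
  k=3: (−1)^2·41.5692/(12)·0.1456^1·0.9893^5 = +0.478144
d^3_{0,1}(2.8493) = +0.000224 -0.031079 +0.478144 = +0.447289
Attach z-rotation phases: D = e^{-i(0)(2.7467)}·(+0.447289)·e^{-i(1)(1.4111)} = +0.071127-0.441597i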